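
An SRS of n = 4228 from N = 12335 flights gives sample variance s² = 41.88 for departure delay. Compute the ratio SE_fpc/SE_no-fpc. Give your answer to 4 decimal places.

f = n/N = 4228/12335 = 0.34276449.
SE_no-fpc = √(s²/n) = 0.099525839; SE_fpc = √((1−f)s²/n) = 0.08068566.
Ratio = √(1−f) = 0.81070063.

0.8107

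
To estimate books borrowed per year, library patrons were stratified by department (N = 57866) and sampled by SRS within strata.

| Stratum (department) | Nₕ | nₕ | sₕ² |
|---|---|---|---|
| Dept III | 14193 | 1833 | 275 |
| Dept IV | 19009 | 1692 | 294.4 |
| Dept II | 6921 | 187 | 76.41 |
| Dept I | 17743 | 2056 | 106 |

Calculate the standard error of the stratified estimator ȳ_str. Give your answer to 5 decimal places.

0.18692

Var(ȳ_str) = Σₕ Wₕ²(1 − fₕ)sₕ²/nₕ with Wₕ = Nₕ/N, N = 57866.
Dept III: Wₕ = 0.24527356; term = 0.24527356²·(1 − 0.12914817)·275/1833 = 0.0078598811.
Dept IV: Wₕ = 0.32850033; term = 0.32850033²·(1 − 0.08901047)·294.4/1692 = 0.017104975.
Dept II: Wₕ = 0.11960391; term = 0.11960391²·(1 − 0.02701922)·76.41/187 = 0.0056872672.
Dept I: Wₕ = 0.30662220; term = 0.30662220²·(1 − 0.11587668)·106/2056 = 0.0042855126.
Sum = 0.034937636.
SE = √(0.034937636) = 0.18692.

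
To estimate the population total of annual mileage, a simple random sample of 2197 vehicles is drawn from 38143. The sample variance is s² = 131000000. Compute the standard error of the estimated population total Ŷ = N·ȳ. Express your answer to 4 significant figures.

9.042 × 10^6

Var(Ŷ) = N²·Var(ȳ) = N²·(1 − n/N)·s²/n.
f = 2197/38143 = 0.05759904; Var(ȳ) = 0.94240096·131000000/2197 = 56192.32.
Var(Ŷ) = 38143² · 56192.32 = 8.1753557 × 10^13.
SE(Ŷ) = √(8.1753557 × 10^13) = 9.042 × 10^6.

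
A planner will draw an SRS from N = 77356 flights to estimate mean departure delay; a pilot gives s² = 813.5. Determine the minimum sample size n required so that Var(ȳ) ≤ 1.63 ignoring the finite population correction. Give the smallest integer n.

500

Without fpc, n₀ = s²/D = 813.5/1.63 = 499.0798.
Rounding up, n = 500.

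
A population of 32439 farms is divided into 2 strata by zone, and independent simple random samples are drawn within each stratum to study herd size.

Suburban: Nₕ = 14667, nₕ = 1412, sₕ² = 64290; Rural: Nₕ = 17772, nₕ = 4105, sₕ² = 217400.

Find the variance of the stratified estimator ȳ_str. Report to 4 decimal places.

20.6361

Var(ȳ_str) = Σₕ Wₕ²(1 − fₕ)sₕ²/nₕ with Wₕ = Nₕ/N, N = 32439.
Suburban: Wₕ = 0.45214094; term = 0.45214094²·(1 − 0.09627054)·64290/1412 = 8.4119143.
Rural: Wₕ = 0.54785906; term = 0.54785906²·(1 − 0.23098132)·217400/4105 = 12.224214.
Sum = 20.636128.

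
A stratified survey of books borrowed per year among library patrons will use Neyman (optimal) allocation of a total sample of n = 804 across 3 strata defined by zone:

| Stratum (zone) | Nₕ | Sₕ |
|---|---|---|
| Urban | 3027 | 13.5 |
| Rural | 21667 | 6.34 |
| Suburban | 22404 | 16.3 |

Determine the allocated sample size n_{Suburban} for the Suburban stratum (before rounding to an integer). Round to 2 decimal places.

Neyman allocation: nₕ = n·NₕSₕ / Σⱼ NⱼSⱼ.
Σ NⱼSⱼ = 3027·13.5 + 21667·6.34 + 22404·16.3 = 543418.48.
n_{Suburban} = 804·22404·16.3 / 543418.48 = 540.30.

540.30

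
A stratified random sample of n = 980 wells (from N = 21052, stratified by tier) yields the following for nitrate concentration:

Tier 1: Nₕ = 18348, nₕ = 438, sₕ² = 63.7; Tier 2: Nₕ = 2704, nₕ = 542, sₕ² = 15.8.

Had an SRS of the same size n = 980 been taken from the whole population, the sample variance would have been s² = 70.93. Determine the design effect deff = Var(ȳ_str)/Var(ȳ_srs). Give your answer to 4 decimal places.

1.5682

Var(ȳ_str) = Σ Wₕ²(1−fₕ)sₕ²/nₕ with Wₕ = Nₕ/21052:
  Tier 1: (18348/21052)²·(1−438/18348)·63.7/438 = 0.10783579
  Tier 2: (2704/21052)²·(1−542/2704)·15.8/542 = 3.8453286 × 10^-4
  → Var(ȳ_str) = 0.10822032.
Var(ȳ_srs) = (1 − 980/21052)·70.93/980 = 0.069008275.
deff = 0.10822032 / 0.069008275 = 1.5682.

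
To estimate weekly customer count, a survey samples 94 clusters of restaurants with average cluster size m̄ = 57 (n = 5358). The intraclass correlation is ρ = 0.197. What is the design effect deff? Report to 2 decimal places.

12.03

deff = 1 + (57 − 1)·0.197 = 1 + 11.032 = 12.032.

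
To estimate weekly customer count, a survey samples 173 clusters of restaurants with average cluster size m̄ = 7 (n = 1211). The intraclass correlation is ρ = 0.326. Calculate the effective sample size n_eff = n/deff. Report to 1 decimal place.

409.7

deff = 1 + (7 − 1)·0.326 = 1 + 1.956 = 2.956.
n_eff = 1211 / 2.956 = 409.7.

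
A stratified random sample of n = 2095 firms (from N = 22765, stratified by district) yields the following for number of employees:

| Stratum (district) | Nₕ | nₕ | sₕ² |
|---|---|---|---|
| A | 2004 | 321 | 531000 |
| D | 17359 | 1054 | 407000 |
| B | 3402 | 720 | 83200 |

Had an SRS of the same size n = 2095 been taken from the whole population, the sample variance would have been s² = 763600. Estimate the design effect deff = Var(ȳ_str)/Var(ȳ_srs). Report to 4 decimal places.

0.6759

Var(ȳ_str) = Σ Wₕ²(1−fₕ)sₕ²/nₕ with Wₕ = Nₕ/22765:
  A: (2004/22765)²·(1−321/2004)·531000/321 = 10.765545
  D: (17359/22765)²·(1−1054/17359)·407000/1054 = 210.89389
  B: (3402/22765)²·(1−720/3402)·83200/720 = 2.0344574
  → Var(ȳ_str) = 223.69389.
Var(ȳ_srs) = (1 − 2095/22765)·763600/2095 = 330.94415.
deff = 223.69389 / 330.94415 = 0.6759.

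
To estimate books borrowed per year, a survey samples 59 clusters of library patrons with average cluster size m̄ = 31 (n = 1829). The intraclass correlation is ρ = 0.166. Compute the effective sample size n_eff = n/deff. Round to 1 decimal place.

305.9

deff = 1 + (31 − 1)·0.166 = 1 + 4.98 = 5.98.
n_eff = 1829 / 5.98 = 305.9.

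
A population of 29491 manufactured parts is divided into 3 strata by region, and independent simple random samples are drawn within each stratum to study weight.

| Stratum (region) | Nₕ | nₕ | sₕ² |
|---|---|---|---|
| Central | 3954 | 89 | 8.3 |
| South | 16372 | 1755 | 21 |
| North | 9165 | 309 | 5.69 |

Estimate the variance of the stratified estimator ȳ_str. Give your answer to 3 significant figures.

Var(ȳ_str) = Σₕ Wₕ²(1 − fₕ)sₕ²/nₕ with Wₕ = Nₕ/N, N = 29491.
Central: Wₕ = 0.13407480; term = 0.13407480²·(1 − 0.02250885)·8.3/89 = 0.0016386841.
South: Wₕ = 0.55515242; term = 0.55515242²·(1 − 0.10719521)·21/1755 = 0.0032924801.
North: Wₕ = 0.31077278; term = 0.31077278²·(1 − 0.03371522)·5.69/309 = 0.0017184815.
Sum = 0.0066496457.

0.00665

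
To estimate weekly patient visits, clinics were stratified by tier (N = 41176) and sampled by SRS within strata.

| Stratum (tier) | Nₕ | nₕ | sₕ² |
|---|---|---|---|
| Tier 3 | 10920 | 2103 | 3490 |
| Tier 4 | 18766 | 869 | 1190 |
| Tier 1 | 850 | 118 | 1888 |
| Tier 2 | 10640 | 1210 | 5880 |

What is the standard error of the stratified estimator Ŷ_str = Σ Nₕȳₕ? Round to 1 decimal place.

33425.0

Var(Ŷ_str) = Σₕ Nₕ²(1 − fₕ)sₕ²/nₕ.
Tier 3: 10920²·(1 − 2103/10920)·3490/2103 = 1.5978266 × 10^8.
Tier 4: 18766²·(1 − 869/18766)·1190/869 = 4.5991665 × 10^8.
Tier 1: 850²·(1 − 118/850)·1888/118 = 9.9552 × 10^6.
Tier 2: 10640²·(1 − 1210/10640)·5880/1210 = 4.8757932 × 10^8.
Sum = 1.1172338 × 10^9.
SE = √(1.1172338 × 10^9) = 33425.0.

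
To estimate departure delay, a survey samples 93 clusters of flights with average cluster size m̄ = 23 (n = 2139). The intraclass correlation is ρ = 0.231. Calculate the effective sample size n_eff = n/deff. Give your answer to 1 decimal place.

351.7

deff = 1 + (23 − 1)·0.231 = 1 + 5.082 = 6.082.
n_eff = 2139 / 6.082 = 351.7.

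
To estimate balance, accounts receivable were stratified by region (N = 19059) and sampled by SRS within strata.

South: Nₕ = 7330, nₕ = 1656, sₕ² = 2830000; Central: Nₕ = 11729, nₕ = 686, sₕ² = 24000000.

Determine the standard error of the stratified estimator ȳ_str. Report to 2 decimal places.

Var(ȳ_str) = Σₕ Wₕ²(1 − fₕ)sₕ²/nₕ with Wₕ = Nₕ/N, N = 19059.
South: Wₕ = 0.38459520; term = 0.38459520²·(1 − 0.22592087)·2830000/1656 = 195.66772.
Central: Wₕ = 0.61540480; term = 0.61540480²·(1 − 0.05848751)·24000000/686 = 12474.839.
Sum = 12670.507.
SE = √(12670.507) = 112.56.

112.56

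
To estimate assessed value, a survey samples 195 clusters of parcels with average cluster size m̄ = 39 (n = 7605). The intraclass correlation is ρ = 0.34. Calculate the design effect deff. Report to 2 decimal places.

deff = 1 + (39 − 1)·0.34 = 1 + 12.92 = 13.92.

13.92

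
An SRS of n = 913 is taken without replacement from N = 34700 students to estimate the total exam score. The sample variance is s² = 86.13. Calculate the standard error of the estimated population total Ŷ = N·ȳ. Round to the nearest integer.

10517

Var(Ŷ) = N²·Var(ȳ) = N²·(1 − n/N)·s²/n.
f = 913/34700 = 0.02631124; Var(ȳ) = 0.97368876·86.13/913 = 0.091855217.
Var(Ŷ) = 34700² · 0.091855217 = 1.1060195 × 10^8.
SE(Ŷ) = √(1.1060195 × 10^8) = 10517.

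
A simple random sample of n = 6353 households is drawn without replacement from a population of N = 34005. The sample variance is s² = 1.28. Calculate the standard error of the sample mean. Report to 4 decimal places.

Under SRS without replacement, Var(ȳ) = (1 − f)·s²/n with f = n/N = 6353/34005 = 0.18682547.
Var(ȳ) = (1 − 0.18682547)·1.28/6353 = 0.81317453·2.0147962 × 10^-4 = 1.6383809 × 10^-4.
SE(ȳ) = √(1.6383809 × 10^-4) = 0.0128.

0.0128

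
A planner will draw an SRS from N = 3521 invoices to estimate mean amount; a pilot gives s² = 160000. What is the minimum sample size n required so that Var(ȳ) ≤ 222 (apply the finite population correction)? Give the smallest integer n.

Without fpc, n₀ = s²/D = 160000/222 = 720.7207.
With fpc, (1 − n/N)·s²/n ≤ D requires n ≥ n₀/(1 + n₀/N) = 720.7207/(1 + 720.7207/3521) = 598.2614.
Rounding up, n = 599.

599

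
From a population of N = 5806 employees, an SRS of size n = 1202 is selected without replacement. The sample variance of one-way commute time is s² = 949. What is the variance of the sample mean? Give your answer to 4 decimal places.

0.6261

Under SRS without replacement, Var(ȳ) = (1 − f)·s²/n with f = n/N = 1202/5806 = 0.20702721.
Var(ȳ) = (1 − 0.20702721)·949/1202 = 0.79297279·0.78951747 = 0.62606587.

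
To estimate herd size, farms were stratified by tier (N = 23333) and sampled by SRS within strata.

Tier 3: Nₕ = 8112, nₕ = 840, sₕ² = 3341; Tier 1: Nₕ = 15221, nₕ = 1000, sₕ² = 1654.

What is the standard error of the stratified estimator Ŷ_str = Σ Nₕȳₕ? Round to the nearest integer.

Var(Ŷ_str) = Σₕ Nₕ²(1 − fₕ)sₕ²/nₕ.
Tier 3: 8112²·(1 − 840/8112)·3341/840 = 2.3462755 × 10^8.
Tier 1: 15221²·(1 − 1000/15221)·1654/1000 = 3.5802127 × 10^8.
Sum = 5.9264882 × 10^8.
SE = √(5.9264882 × 10^8) = 24344.

24344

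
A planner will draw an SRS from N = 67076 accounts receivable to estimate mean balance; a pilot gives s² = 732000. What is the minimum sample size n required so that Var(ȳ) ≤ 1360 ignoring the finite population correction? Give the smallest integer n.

Without fpc, n₀ = s²/D = 732000/1360 = 538.2353.
Rounding up, n = 539.

539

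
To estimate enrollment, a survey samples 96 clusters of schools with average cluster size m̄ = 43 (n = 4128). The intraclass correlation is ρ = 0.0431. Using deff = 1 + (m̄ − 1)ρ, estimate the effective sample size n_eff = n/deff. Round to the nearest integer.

1469

deff = 1 + (43 − 1)·0.0431 = 1 + 1.8102 = 2.8102.
n_eff = 4128 / 2.8102 = 1469.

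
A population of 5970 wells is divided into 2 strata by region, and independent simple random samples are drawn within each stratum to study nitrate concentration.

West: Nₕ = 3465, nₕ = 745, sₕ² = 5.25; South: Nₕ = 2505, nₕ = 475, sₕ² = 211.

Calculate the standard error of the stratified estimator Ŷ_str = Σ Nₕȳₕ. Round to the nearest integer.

1525

Var(Ŷ_str) = Σₕ Nₕ²(1 − fₕ)sₕ²/nₕ.
West: 3465²·(1 − 745/3465)·5.25/745 = 66416.376.
South: 2505²·(1 − 475/2505)·211/475 = 2.2588772 × 10^6.
Sum = 2.3252936 × 10^6.
SE = √(2.3252936 × 10^6) = 1525.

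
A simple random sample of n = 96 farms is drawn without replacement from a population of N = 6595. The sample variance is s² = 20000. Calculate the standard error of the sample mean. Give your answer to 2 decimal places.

Under SRS without replacement, Var(ȳ) = (1 − f)·s²/n with f = n/N = 96/6595 = 0.01455648.
Var(ȳ) = (1 − 0.01455648)·20000/96 = 0.98544352·208.33333 = 205.30073.
SE(ȳ) = √(205.30073) = 14.33.

14.33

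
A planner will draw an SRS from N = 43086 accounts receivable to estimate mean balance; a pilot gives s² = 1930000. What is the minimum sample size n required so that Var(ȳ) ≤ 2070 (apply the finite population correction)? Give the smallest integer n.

Without fpc, n₀ = s²/D = 1930000/2070 = 932.3671.
With fpc, (1 − n/N)·s²/n ≤ D requires n ≥ n₀/(1 + n₀/N) = 932.3671/(1 + 932.3671/43086) = 912.6183.
Rounding up, n = 913.

913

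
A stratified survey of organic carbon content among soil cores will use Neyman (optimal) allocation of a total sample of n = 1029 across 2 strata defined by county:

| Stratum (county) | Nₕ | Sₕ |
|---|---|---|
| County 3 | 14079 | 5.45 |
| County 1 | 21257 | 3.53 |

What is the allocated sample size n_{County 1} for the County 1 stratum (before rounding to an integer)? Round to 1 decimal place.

Neyman allocation: nₕ = n·NₕSₕ / Σⱼ NⱼSⱼ.
Σ NⱼSⱼ = 14079·5.45 + 21257·3.53 = 151767.76.
n_{County 1} = 1029·21257·3.53 / 151767.76 = 508.8.

508.8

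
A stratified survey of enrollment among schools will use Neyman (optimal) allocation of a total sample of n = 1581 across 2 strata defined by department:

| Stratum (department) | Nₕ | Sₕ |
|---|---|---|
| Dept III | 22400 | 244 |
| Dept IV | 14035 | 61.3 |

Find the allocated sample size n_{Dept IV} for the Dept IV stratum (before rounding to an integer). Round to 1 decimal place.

Neyman allocation: nₕ = n·NₕSₕ / Σⱼ NⱼSⱼ.
Σ NⱼSⱼ = 22400·244 + 14035·61.3 = 6.3259455 × 10^6.
n_{Dept IV} = 1581·14035·61.3 / (6.3259455 × 10^6) = 215.0.

215.0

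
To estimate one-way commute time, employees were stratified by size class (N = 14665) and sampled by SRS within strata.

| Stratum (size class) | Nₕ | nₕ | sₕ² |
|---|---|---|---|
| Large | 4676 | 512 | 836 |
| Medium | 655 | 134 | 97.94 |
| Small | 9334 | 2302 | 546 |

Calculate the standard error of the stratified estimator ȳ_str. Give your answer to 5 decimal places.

0.47051

Var(ȳ_str) = Σₕ Wₕ²(1 − fₕ)sₕ²/nₕ with Wₕ = Nₕ/N, N = 14665.
Large: Wₕ = 0.31885442; term = 0.31885442²·(1 − 0.10949530)·836/512 = 0.14782824.
Medium: Wₕ = 0.04466417; term = 0.04466417²·(1 − 0.20458015)·97.94/134 = 0.0011597655.
Small: Wₕ = 0.63648142; term = 0.63648142²·(1 − 0.24662524)·546/2302 = 0.072388545.
Sum = 0.22137655.
SE = √(0.22137655) = 0.47051.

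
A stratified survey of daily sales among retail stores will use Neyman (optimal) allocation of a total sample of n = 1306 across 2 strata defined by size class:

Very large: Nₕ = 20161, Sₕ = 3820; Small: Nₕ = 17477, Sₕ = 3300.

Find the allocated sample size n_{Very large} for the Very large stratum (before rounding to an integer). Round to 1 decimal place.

Neyman allocation: nₕ = n·NₕSₕ / Σⱼ NⱼSⱼ.
Σ NⱼSⱼ = 20161·3820 + 17477·3300 = 1.3468912 × 10^8.
n_{Very large} = 1306·20161·3820 / (1.3468912 × 10^8) = 746.8.

746.8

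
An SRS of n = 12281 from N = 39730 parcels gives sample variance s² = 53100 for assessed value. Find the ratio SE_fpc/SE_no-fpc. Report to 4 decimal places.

0.8312

f = n/N = 12281/39730 = 0.30911150.
SE_no-fpc = √(s²/n) = 2.0793634; SE_fpc = √((1−f)s²/n) = 1.7283607.
Ratio = √(1−f) = 0.83119703.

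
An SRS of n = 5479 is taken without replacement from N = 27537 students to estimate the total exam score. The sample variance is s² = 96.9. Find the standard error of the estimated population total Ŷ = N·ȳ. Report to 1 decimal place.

3277.6

Var(Ŷ) = N²·Var(ȳ) = N²·(1 − n/N)·s²/n.
f = 5479/27537 = 0.19896866; Var(ȳ) = 0.80103134·96.9/5479 = 0.014166807.
Var(Ŷ) = 27537² · 0.014166807 = 1.0742497 × 10^7.
SE(Ŷ) = √(1.0742497 × 10^7) = 3277.6.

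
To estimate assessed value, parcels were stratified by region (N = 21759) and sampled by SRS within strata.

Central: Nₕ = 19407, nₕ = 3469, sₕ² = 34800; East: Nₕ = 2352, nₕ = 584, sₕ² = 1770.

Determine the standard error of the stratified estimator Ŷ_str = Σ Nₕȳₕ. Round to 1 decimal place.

Var(Ŷ_str) = Σₕ Nₕ²(1 − fₕ)sₕ²/nₕ.
Central: 19407²·(1 − 3469/19407)·34800/3469 = 3.1028957 × 10^9.
East: 2352²·(1 − 584/2352)·1770/584 = 1.2603176 × 10^7.
Sum = 3.1154989 × 10^9.
SE = √(3.1154989 × 10^9) = 55816.7.

55816.7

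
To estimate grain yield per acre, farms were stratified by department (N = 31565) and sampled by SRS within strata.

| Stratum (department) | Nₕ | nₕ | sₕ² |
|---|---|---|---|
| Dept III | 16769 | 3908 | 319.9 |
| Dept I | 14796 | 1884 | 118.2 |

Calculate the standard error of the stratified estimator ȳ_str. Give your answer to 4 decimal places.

Var(ȳ_str) = Σₕ Wₕ²(1 − fₕ)sₕ²/nₕ with Wₕ = Nₕ/N, N = 31565.
Dept III: Wₕ = 0.53125297; term = 0.53125297²·(1 − 0.23304908)·319.9/3908 = 0.017718624.
Dept I: Wₕ = 0.46874703; term = 0.46874703²·(1 − 0.12733171)·118.2/1884 = 0.012029923.
Sum = 0.029748547.
SE = √(0.029748547) = 0.1725.

0.1725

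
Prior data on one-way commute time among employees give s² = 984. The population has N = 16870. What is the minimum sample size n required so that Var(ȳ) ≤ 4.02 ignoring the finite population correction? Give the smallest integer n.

Without fpc, n₀ = s²/D = 984/4.02 = 244.7761.
Rounding up, n = 245.

245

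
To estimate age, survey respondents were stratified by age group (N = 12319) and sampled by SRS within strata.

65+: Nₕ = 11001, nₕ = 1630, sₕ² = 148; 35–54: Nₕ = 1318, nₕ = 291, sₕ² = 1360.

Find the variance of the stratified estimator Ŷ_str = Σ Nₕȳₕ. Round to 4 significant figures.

Var(Ŷ_str) = Σₕ Nₕ²(1 − fₕ)sₕ²/nₕ.
65+: 11001²·(1 − 1630/11001)·148/1630 = 9.3603527 × 10^6.
35–54: 1318²·(1 − 291/1318)·1360/291 = 6.3260377 × 10^6.
Sum = 1.568639 × 10^7.

1.569 × 10^7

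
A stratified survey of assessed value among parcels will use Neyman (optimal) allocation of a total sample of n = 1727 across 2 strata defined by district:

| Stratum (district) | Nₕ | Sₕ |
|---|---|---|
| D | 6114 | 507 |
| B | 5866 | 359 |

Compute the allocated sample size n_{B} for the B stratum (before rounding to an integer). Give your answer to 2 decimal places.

698.64

Neyman allocation: nₕ = n·NₕSₕ / Σⱼ NⱼSⱼ.
Σ NⱼSⱼ = 6114·507 + 5866·359 = 5.205692 × 10^6.
n_{B} = 1727·5866·359 / (5.205692 × 10^6) = 698.64.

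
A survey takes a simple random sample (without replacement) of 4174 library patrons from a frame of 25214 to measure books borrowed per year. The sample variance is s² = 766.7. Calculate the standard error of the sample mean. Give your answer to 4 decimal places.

0.3915

Under SRS without replacement, Var(ȳ) = (1 − f)·s²/n with f = n/N = 4174/25214 = 0.16554295.
Var(ȳ) = (1 − 0.16554295)·766.7/4174 = 0.83445705·0.18368471 = 0.153277.
SE(ȳ) = √(0.153277) = 0.3915.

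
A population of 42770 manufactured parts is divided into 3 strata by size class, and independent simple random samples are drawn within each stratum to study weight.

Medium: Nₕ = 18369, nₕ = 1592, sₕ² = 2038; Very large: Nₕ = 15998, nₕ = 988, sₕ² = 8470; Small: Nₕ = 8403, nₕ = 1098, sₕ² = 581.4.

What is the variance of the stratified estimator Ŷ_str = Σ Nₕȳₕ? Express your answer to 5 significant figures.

Var(Ŷ_str) = Σₕ Nₕ²(1 − fₕ)sₕ²/nₕ.
Medium: 18369²·(1 − 1592/18369)·2038/1592 = 3.9451265 × 10^8.
Very large: 15998²·(1 − 988/15998)·8470/988 = 2.0586042 × 10^9.
Small: 8403²·(1 − 1098/8403)·581.4/1098 = 3.2503286 × 10^7.
Sum = 2.4856201 × 10^9.

2.4856 × 10^9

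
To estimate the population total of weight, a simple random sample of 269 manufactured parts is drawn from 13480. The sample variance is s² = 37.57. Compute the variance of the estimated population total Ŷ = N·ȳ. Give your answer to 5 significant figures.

2.4872 × 10^7

Var(Ŷ) = N²·Var(ȳ) = N²·(1 − n/N)·s²/n.
f = 269/13480 = 0.01995549; Var(ȳ) = 0.98004451·37.57/269 = 0.13687834.
Var(Ŷ) = 13480² · 0.13687834 = 2.4872218 × 10^7.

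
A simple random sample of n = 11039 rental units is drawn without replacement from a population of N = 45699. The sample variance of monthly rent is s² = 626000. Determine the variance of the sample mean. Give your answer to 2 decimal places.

43.01

Under SRS without replacement, Var(ȳ) = (1 − f)·s²/n with f = n/N = 11039/45699 = 0.24155890.
Var(ȳ) = (1 − 0.24155890)·626000/11039 = 0.75844110·56.708035 = 43.009705.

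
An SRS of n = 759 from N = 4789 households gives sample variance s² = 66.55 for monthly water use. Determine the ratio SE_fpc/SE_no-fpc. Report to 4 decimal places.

f = n/N = 759/4789 = 0.15848820.
SE_no-fpc = √(s²/n) = 0.29611005; SE_fpc = √((1−f)s²/n) = 0.27163345.
Ratio = √(1−f) = 0.91733952.

0.9173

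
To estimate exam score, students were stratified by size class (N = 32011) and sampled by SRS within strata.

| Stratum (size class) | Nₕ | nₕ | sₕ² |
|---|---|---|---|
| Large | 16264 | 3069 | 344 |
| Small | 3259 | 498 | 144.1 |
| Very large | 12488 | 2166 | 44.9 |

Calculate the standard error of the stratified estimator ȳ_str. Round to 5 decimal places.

Var(ȳ_str) = Σₕ Wₕ²(1 − fₕ)sₕ²/nₕ with Wₕ = Nₕ/N, N = 32011.
Large: Wₕ = 0.50807535; term = 0.50807535²·(1 − 0.18869897)·344/3069 = 0.023474688.
Small: Wₕ = 0.10180875; term = 0.10180875²·(1 − 0.15280761)·144.1/498 = 0.0025408962.
Very large: Wₕ = 0.39011590; term = 0.39011590²·(1 − 0.17344651)·44.9/2166 = 0.0026076311.
Sum = 0.028623215.
SE = √(0.028623215) = 0.16918.

0.16918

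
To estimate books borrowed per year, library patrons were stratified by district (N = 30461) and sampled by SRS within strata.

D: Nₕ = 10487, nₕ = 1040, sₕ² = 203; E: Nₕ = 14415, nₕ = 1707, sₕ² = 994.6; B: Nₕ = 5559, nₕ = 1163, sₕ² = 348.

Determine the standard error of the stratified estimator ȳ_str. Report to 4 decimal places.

0.3791

Var(ȳ_str) = Σₕ Wₕ²(1 − fₕ)sₕ²/nₕ with Wₕ = Nₕ/N, N = 30461.
D: Wₕ = 0.34427629; term = 0.34427629²·(1 − 0.09917040)·203/1040 = 0.020841049.
E: Wₕ = 0.47322806; term = 0.47322806²·(1 − 0.11841831)·994.6/1707 = 0.11503195.
B: Wₕ = 0.18249565; term = 0.18249565²·(1 − 0.20921029)·348/1163 = 0.0078807141.
Sum = 0.14375371.
SE = √(0.14375371) = 0.3791.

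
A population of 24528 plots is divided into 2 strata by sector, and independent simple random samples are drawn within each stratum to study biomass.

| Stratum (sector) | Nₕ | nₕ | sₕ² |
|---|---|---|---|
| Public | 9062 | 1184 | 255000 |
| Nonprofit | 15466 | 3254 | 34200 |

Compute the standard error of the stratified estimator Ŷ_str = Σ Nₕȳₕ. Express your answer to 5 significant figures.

Var(Ŷ_str) = Σₕ Nₕ²(1 − fₕ)sₕ²/nₕ.
Public: 9062²·(1 − 1184/9062)·255000/1184 = 1.5375474 × 10^10.
Nonprofit: 15466²·(1 − 3254/15466)·34200/3254 = 1.9850587 × 10^9.
Sum = 1.7360533 × 10^10.
SE = √(1.7360533 × 10^10) = 131760.

131760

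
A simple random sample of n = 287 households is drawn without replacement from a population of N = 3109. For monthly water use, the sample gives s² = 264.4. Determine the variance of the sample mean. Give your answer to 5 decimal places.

0.83621

Under SRS without replacement, Var(ȳ) = (1 − f)·s²/n with f = n/N = 287/3109 = 0.09231264.
Var(ȳ) = (1 − 0.09231264)·264.4/287 = 0.90768736·0.92125436 = 0.83621093.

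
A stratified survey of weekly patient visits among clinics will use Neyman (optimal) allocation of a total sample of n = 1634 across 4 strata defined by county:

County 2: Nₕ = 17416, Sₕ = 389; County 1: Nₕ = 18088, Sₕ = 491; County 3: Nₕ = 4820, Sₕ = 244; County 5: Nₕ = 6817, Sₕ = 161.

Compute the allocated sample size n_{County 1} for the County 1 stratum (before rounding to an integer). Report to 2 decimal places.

809.38

Neyman allocation: nₕ = n·NₕSₕ / Σⱼ NⱼSⱼ.
Σ NⱼSⱼ = 17416·389 + 18088·491 + 4820·244 + 6817·161 = 1.7929649 × 10^7.
n_{County 1} = 1634·18088·491 / (1.7929649 × 10^7) = 809.38.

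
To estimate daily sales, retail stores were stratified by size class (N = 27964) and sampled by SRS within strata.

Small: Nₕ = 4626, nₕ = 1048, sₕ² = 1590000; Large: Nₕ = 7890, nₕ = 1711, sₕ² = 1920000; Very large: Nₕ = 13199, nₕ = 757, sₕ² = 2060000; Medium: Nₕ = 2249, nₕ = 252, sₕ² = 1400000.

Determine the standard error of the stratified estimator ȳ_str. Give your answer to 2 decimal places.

26.56

Var(ȳ_str) = Σₕ Wₕ²(1 − fₕ)sₕ²/nₕ with Wₕ = Nₕ/N, N = 27964.
Small: Wₕ = 0.16542698; term = 0.16542698²·(1 − 0.22654561)·1590000/1048 = 32.113173.
Large: Wₕ = 0.28214848; term = 0.28214848²·(1 − 0.21685678)·1920000/1711 = 69.959683.
Very large: Wₕ = 0.47199971; term = 0.47199971²·(1 − 0.05735283)·2060000/757 = 571.48387.
Medium: Wₕ = 0.08042483; term = 0.08042483²·(1 − 0.11204980)·1400000/252 = 31.907768.
Sum = 705.46449.
SE = √(705.46449) = 26.56.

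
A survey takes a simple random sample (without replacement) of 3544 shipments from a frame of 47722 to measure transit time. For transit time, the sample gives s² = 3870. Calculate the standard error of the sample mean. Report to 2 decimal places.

1.01

Under SRS without replacement, Var(ȳ) = (1 − f)·s²/n with f = n/N = 3544/47722 = 0.07426344.
Var(ȳ) = (1 − 0.07426344)·3870/3544 = 0.92573656·1.0919865 = 1.0108918.
SE(ȳ) = √(1.0108918) = 1.01.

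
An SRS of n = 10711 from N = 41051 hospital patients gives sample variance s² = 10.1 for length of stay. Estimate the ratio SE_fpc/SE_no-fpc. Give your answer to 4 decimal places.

f = n/N = 10711/41051 = 0.26091934.
SE_no-fpc = √(s²/n) = 0.030707586; SE_fpc = √((1−f)s²/n) = 0.02639925.
Ratio = √(1−f) = 0.85969800.

0.8597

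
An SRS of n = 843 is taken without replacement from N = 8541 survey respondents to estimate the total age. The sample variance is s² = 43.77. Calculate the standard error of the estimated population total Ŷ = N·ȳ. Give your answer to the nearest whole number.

Var(Ŷ) = N²·Var(ȳ) = N²·(1 − n/N)·s²/n.
f = 843/8541 = 0.09870039; Var(ȳ) = 0.90129961·43.77/843 = 0.046797016.
Var(Ŷ) = 8541² · 0.046797016 = 3.4137806 × 10^6.
SE(Ŷ) = √(3.4137806 × 10^6) = 1848.

1848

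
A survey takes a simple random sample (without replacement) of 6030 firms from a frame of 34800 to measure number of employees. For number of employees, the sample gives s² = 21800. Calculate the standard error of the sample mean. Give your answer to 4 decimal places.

1.7288

Under SRS without replacement, Var(ȳ) = (1 − f)·s²/n with f = n/N = 6030/34800 = 0.17327586.
Var(ȳ) = (1 − 0.17327586)·21800/6030 = 0.82672414·3.615257 = 2.9888203.
SE(ȳ) = √(2.9888203) = 1.7288.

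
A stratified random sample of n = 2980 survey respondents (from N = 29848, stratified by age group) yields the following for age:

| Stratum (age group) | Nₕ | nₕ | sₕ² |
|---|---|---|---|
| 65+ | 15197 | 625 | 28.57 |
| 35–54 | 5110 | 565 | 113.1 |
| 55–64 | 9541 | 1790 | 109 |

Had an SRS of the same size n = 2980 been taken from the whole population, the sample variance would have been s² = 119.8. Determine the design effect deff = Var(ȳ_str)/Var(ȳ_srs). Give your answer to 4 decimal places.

Var(ȳ_str) = Σ Wₕ²(1−fₕ)sₕ²/nₕ with Wₕ = Nₕ/29848:
  65+: (15197/29848)²·(1−625/15197)·28.57/625 = 0.011362575
  35–54: (5110/29848)²·(1−565/5110)·113.1/565 = 0.0052184133
  55–64: (9541/29848)²·(1−1790/9541)·109/1790 = 0.0050546912
  → Var(ȳ_str) = 0.02163568.
Var(ȳ_srs) = (1 − 2980/29848)·119.8/2980 = 0.036187673.
deff = 0.02163568 / 0.036187673 = 0.5979.

0.5979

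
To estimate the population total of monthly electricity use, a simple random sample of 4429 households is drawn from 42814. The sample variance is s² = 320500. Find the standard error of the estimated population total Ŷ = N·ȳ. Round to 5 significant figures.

344850

Var(Ŷ) = N²·Var(ȳ) = N²·(1 − n/N)·s²/n.
f = 4429/42814 = 0.10344747; Var(ȳ) = 0.89655253·320500/4429 = 64.878096.
Var(Ŷ) = 42814² · 64.878096 = 1.1892405 × 10^11.
SE(Ŷ) = √(1.1892405 × 10^11) = 344850.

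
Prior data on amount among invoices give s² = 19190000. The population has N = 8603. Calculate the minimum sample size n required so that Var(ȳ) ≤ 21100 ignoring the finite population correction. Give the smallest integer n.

Without fpc, n₀ = s²/D = 19190000/21100 = 909.4787.
Rounding up, n = 910.

910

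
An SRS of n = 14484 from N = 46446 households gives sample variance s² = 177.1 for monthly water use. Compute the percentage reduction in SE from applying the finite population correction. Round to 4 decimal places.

17.0450

f = n/N = 14484/46446 = 0.31184601.
SE_no-fpc = √(s²/n) = 0.11057706; SE_fpc = √((1−f)s²/n) = 0.091729249.
Ratio = √(1−f) = 0.82955047. Reduction = 100·(1 − 0.82955047) = 17.0450%.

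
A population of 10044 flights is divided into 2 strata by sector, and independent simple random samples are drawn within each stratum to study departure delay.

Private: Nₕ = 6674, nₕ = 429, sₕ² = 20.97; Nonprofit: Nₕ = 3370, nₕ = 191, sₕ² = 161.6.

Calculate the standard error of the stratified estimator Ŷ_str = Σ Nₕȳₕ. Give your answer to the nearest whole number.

Var(Ŷ_str) = Σₕ Nₕ²(1 − fₕ)sₕ²/nₕ.
Private: 6674²·(1 − 429/6674)·20.97/429 = 2.0373225 × 10^6.
Nonprofit: 3370²·(1 − 191/3370)·161.6/191 = 9.0641778 × 10^6.
Sum = 1.11015 × 10^7.
SE = √(1.11015 × 10^7) = 3332.

3332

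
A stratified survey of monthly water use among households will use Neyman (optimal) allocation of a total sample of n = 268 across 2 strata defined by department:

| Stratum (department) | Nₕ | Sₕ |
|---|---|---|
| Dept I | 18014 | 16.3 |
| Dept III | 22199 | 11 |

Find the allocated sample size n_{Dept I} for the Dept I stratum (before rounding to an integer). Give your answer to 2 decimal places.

146.32

Neyman allocation: nₕ = n·NₕSₕ / Σⱼ NⱼSⱼ.
Σ NⱼSⱼ = 18014·16.3 + 22199·11 = 537817.2.
n_{Dept I} = 268·18014·16.3 / 537817.2 = 146.32.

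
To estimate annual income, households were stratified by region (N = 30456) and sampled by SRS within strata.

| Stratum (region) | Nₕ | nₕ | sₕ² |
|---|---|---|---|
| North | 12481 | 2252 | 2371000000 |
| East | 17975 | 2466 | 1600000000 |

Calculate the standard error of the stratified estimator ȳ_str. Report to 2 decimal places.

583.02

Var(ȳ_str) = Σₕ Wₕ²(1 − fₕ)sₕ²/nₕ with Wₕ = Nₕ/N, N = 30456.
North: Wₕ = 0.40980431; term = 0.40980431²·(1 − 0.18043426)·2371000000/2252 = 144910.55.
East: Wₕ = 0.59019569; term = 0.59019569²·(1 − 0.13719054)·1600000000/2466 = 194999.67.
Sum = 339910.22.
SE = √(339910.22) = 583.02.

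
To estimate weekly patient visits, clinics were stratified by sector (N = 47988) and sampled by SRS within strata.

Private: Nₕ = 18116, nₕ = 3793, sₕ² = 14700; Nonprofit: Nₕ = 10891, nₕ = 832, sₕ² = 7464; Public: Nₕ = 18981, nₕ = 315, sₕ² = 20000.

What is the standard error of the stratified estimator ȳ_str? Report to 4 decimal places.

Var(ȳ_str) = Σₕ Wₕ²(1 − fₕ)sₕ²/nₕ with Wₕ = Nₕ/N, N = 47988.
Private: Wₕ = 0.37751104; term = 0.37751104²·(1 − 0.20937293)·14700/3793 = 0.43668221.
Nonprofit: Wₕ = 0.22695257; term = 0.22695257²·(1 − 0.07639335)·7464/832 = 0.42678149.
Public: Wₕ = 0.39553638; term = 0.39553638²·(1 − 0.01659554)·20000/315 = 9.7684238.
Sum = 10.631888.
SE = √(10.631888) = 3.2607.

3.2607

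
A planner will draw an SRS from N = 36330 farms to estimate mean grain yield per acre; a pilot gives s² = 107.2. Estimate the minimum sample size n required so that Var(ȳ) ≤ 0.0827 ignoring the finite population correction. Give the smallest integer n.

1297

Without fpc, n₀ = s²/D = 107.2/0.0827 = 1296.2515.
Rounding up, n = 1297.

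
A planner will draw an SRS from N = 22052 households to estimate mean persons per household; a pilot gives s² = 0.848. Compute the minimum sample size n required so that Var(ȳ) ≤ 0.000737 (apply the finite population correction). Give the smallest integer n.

Without fpc, n₀ = s²/D = 0.848/0.000737 = 1150.6106.
With fpc, (1 − n/N)·s²/n ≤ D requires n ≥ n₀/(1 + n₀/N) = 1150.6106/(1 + 1150.6106/22052) = 1093.5522.
Rounding up, n = 1094.

1094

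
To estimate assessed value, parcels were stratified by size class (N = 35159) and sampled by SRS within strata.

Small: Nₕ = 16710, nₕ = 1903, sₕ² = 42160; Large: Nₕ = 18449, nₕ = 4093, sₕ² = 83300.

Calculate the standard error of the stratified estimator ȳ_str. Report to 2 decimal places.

Var(ȳ_str) = Σₕ Wₕ²(1 − fₕ)sₕ²/nₕ with Wₕ = Nₕ/N, N = 35159.
Small: Wₕ = 0.47526949; term = 0.47526949²·(1 − 0.11388390)·42160/1903 = 4.4343739.
Large: Wₕ = 0.52473051; term = 0.52473051²·(1 − 0.22185484)·83300/4093 = 4.3605022.
Sum = 8.7948761.
SE = √(8.7948761) = 2.97.

2.97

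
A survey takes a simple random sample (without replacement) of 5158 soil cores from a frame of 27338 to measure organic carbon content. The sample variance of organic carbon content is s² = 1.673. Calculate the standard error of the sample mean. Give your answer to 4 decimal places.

Under SRS without replacement, Var(ȳ) = (1 − f)·s²/n with f = n/N = 5158/27338 = 0.18867510.
Var(ȳ) = (1 − 0.18867510)·1.673/5158 = 0.81132490·3.2435052 × 10^-4 = 2.6315365 × 10^-4.
SE(ȳ) = √(2.6315365 × 10^-4) = 0.0162.

0.0162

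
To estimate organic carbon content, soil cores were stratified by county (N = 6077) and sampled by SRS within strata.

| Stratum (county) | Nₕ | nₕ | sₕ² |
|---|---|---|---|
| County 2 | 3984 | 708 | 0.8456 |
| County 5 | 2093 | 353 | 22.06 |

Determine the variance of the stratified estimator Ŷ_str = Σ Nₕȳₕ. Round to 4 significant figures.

Var(Ŷ_str) = Σₕ Nₕ²(1 − fₕ)sₕ²/nₕ.
County 2: 3984²·(1 − 708/3984)·0.8456/708 = 15588.163.
County 5: 2093²·(1 − 353/2093)·22.06/353 = 227587.96.
Sum = 243176.12.

243200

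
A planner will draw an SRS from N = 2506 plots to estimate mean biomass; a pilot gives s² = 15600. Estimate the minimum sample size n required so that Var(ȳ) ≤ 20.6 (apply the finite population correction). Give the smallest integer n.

Without fpc, n₀ = s²/D = 15600/20.6 = 757.2816.
With fpc, (1 − n/N)·s²/n ≤ D requires n ≥ n₀/(1 + n₀/N) = 757.2816/(1 + 757.2816/2506) = 581.5458.
Rounding up, n = 582.

582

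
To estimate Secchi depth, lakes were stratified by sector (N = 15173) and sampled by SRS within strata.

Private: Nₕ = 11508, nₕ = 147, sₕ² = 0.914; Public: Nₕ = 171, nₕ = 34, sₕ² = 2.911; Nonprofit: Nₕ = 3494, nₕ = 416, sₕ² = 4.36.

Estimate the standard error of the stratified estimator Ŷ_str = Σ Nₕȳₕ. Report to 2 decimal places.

Var(Ŷ_str) = Σₕ Nₕ²(1 − fₕ)sₕ²/nₕ.
Private: 11508²·(1 − 147/11508)·0.914/147 = 812915.26.
Public: 171²·(1 − 34/171)·2.911/34 = 2005.7646.
Nonprofit: 3494²·(1 − 416/3494)·4.36/416 = 112715.77.
Sum = 927636.79.
SE = √(927636.79) = 963.14.

963.14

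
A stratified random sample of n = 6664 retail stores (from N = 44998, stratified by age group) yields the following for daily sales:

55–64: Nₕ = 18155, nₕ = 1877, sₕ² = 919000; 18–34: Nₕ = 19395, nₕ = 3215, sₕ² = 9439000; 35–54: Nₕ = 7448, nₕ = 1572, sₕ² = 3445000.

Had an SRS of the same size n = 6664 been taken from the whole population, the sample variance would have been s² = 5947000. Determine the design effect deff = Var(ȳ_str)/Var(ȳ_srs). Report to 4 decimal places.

0.7548

Var(ȳ_str) = Σ Wₕ²(1−fₕ)sₕ²/nₕ with Wₕ = Nₕ/44998:
  55–64: (18155/44998)²·(1−1877/18155)·919000/1877 = 71.459852
  18–34: (19395/44998)²·(1−3215/19395)·9439000/3215 = 455.01623
  35–54: (7448/44998)²·(1−1572/7448)·3445000/1572 = 47.366546
  → Var(ȳ_str) = 573.84263.
Var(ȳ_srs) = (1 − 6664/44998)·5947000/6664 = 760.24553.
deff = 573.84263 / 760.24553 = 0.7548.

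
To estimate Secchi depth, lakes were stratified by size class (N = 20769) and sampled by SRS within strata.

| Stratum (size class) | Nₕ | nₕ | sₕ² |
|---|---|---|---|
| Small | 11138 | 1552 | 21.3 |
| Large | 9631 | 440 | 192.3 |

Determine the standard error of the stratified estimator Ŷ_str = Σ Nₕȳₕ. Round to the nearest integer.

Var(Ŷ_str) = Σₕ Nₕ²(1 − fₕ)sₕ²/nₕ.
Small: 11138²·(1 − 1552/11138)·21.3/1552 = 1.4653202 × 10^6.
Large: 9631²·(1 − 440/9631)·192.3/440 = 3.8686617 × 10^7.
Sum = 4.0151937 × 10^7.
SE = √(4.0151937 × 10^7) = 6337.

6337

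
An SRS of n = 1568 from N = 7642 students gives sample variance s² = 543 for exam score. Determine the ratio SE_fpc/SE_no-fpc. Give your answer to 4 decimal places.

f = n/N = 1568/7642 = 0.20518189.
SE_no-fpc = √(s²/n) = 0.58847347; SE_fpc = √((1−f)s²/n) = 0.52463923.
Ratio = √(1−f) = 0.89152572.

0.8915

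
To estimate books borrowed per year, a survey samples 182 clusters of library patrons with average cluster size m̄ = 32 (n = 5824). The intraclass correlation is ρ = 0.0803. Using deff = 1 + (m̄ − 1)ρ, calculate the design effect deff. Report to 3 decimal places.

deff = 1 + (32 − 1)·0.0803 = 1 + 2.4893 = 3.4893.

3.489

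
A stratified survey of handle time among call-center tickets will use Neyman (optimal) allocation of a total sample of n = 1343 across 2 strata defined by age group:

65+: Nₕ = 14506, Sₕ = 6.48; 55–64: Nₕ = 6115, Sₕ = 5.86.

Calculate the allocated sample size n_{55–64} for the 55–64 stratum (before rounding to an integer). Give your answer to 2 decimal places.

Neyman allocation: nₕ = n·NₕSₕ / Σⱼ NⱼSⱼ.
Σ NⱼSⱼ = 14506·6.48 + 6115·5.86 = 129832.78.
n_{55–64} = 1343·6115·5.86 / 129832.78 = 370.67.

370.67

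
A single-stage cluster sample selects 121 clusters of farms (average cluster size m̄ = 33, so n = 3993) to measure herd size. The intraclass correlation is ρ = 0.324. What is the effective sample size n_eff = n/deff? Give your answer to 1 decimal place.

deff = 1 + (33 − 1)·0.324 = 1 + 10.368 = 11.368.
n_eff = 3993 / 11.368 = 351.2.

351.2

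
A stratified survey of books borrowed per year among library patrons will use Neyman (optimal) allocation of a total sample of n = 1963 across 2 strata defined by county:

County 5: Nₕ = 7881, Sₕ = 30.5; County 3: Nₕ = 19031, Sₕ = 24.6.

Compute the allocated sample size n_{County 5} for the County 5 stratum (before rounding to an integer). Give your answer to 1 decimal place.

Neyman allocation: nₕ = n·NₕSₕ / Σⱼ NⱼSⱼ.
Σ NⱼSⱼ = 7881·30.5 + 19031·24.6 = 708533.1.
n_{County 5} = 1963·7881·30.5 / 708533.1 = 665.9.

665.9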